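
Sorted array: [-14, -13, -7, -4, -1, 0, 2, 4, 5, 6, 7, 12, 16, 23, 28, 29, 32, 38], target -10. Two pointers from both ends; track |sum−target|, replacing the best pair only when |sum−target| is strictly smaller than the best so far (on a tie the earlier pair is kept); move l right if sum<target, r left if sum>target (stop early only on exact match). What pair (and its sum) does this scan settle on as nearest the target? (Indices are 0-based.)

pair (-14, 4) with sum -10 (|Δ|=0)

l=0 r=17: -14+38=24 d=34 *, r--
l=0 r=16: -14+32=18 d=28 *, r--
l=0 r=15: -14+29=15 d=25 *, r--
l=0 r=14: -14+28=14 d=24 *, r--
l=0 r=13: -14+23=9 d=19 *, r--
l=0 r=12: -14+16=2 d=12 *, r--
l=0 r=11: -14+12=-2 d=8 *, r--
l=0 r=10: -14+7=-7 d=3 *, r--
l=0 r=9: -14+6=-8 d=2 *, r--
l=0 r=8: -14+5=-9 d=1 *, r--
l=0 r=7: -14+4=-10 d=0 *, stop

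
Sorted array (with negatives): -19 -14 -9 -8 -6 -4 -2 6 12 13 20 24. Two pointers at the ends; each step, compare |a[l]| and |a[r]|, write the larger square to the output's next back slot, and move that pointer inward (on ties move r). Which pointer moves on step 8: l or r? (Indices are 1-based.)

l

l=1 r=12: |-19|<=|24| out[12]=576, r--
l=1 r=11: |-19|<=|20| out[11]=400, r--
l=1 r=10: |-19|>|13| out[10]=361, l++
l=2 r=10: |-14|>|13| out[9]=196, l++
l=3 r=10: |-9|<=|13| out[8]=169, r--
l=3 r=9: |-9|<=|12| out[7]=144, r--
l=3 r=8: |-9|>|6| out[6]=81, l++
l=4 r=8: |-8|>|6| out[5]=64, l++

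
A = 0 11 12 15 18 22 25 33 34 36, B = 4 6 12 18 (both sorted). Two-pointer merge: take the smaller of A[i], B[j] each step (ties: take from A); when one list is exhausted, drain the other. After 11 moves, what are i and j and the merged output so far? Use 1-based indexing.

[i=1,j=1] A[i]=0<=B[j]=4 take 0 → i++
[i=2,j=1] A[i]=11>B[j]=4 take 4 → j++
[i=2,j=2] A[i]=11>B[j]=6 take 6 → j++
[i=2,j=3] A[i]=11<=B[j]=12 take 11 → i++
[i=3,j=3] A[i]=12<=B[j]=12 take 12 → i++
[i=4,j=3] A[i]=15>B[j]=12 take 12 → j++
[i=4,j=4] A[i]=15<=B[j]=18 take 15 → i++
[i=5,j=4] A[i]=18<=B[j]=18 take 18 → i++
[i=6,j=4] A[i]=22>B[j]=18 take 18 → j++
[i=6,j=5] B done, take A[i]=22 → i++
[i=7,j=5] B done, take A[i]=25 → i++

i=8, j=5, merged so far=[0, 4, 6, 11, 12, 12, 15, 18, 18, 22, 25]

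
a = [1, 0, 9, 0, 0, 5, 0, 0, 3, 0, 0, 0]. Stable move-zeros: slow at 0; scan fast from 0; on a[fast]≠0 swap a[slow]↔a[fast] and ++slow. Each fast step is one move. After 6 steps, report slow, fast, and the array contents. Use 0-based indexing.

slow=3, fast=6, a=[1, 9, 5, 0, 0, 0, 0, 0, 3, 0, 0, 0]

(s=0,f=0) a[fast]=1≠0 swap→a[0]=1 → slow++,fast++
(s=1,f=1) a[fast]=0 → fast++
(s=1,f=2) a[fast]=9≠0 swap→a[1]=9 → slow++,fast++
(s=2,f=3) a[fast]=0 → fast++
(s=2,f=4) a[fast]=0 → fast++
(s=2,f=5) a[fast]=5≠0 swap→a[2]=5 → slow++,fast++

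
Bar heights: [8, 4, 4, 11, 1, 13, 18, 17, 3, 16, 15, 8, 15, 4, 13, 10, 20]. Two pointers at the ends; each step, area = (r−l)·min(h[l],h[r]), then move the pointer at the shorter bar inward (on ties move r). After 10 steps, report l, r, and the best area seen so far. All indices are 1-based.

[1,17] min(8,20)*16=128 best=128 * → l++
[2,17] min(4,20)*15=60 best=128 → l++
[3,17] min(4,20)*14=56 best=128 → l++
[4,17] min(11,20)*13=143 best=143 * → l++
[5,17] min(1,20)*12=12 best=143 → l++
[6,17] min(13,20)*11=143 best=143 → l++
[7,17] min(18,20)*10=180 best=180 * → l++
[8,17] min(17,20)*9=153 best=180 → l++
[9,17] min(3,20)*8=24 best=180 → l++
[10,17] min(16,20)*7=112 best=180 → l++

l=11, r=17, best area=180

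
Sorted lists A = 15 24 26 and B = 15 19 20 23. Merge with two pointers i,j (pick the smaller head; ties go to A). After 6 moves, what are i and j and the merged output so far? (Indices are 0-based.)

i=0 j=0: A[i]=15<=B[j]=15 take 15, i++
i=1 j=0: A[i]=24>B[j]=15 take 15, j++
i=1 j=1: A[i]=24>B[j]=19 take 19, j++
i=1 j=2: A[i]=24>B[j]=20 take 20, j++
i=1 j=3: A[i]=24>B[j]=23 take 23, j++
i=1 j=4: B done, take A[i]=24, i++

i=2, j=4, merged so far=[15, 15, 19, 20, 23, 24]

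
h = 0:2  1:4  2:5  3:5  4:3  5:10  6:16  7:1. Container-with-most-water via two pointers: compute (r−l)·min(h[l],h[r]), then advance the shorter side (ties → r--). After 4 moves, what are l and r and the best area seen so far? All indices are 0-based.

l=3, r=6, best area=20

[0,7] min(2,1)*7=7 best=7 * → r--
[0,6] min(2,16)*6=12 best=12 * → l++
[1,6] min(4,16)*5=20 best=20 * → l++
[2,6] min(5,16)*4=20 best=20 → l++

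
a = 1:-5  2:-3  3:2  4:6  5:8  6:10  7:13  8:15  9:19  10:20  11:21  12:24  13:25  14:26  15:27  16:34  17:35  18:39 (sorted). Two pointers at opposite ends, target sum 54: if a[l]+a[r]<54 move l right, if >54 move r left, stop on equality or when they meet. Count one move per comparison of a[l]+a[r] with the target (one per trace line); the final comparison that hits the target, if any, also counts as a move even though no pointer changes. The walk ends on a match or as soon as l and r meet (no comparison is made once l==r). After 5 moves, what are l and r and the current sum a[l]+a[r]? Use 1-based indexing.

l=6, r=18, sum=49

l=1 r=18: -5+39=34 <54, l++
l=2 r=18: -3+39=36 <54, l++
l=3 r=18: 2+39=41 <54, l++
l=4 r=18: 6+39=45 <54, l++
l=5 r=18: 8+39=47 <54, l++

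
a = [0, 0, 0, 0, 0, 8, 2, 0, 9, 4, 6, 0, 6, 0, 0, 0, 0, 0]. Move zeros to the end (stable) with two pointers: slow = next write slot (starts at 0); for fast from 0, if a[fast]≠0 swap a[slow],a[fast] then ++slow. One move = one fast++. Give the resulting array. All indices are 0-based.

(s=0,f=0) a[fast]=0 → fast++
(s=0,f=1) a[fast]=0 → fast++
(s=0,f=2) a[fast]=0 → fast++
(s=0,f=3) a[fast]=0 → fast++
(s=0,f=4) a[fast]=0 → fast++
(s=0,f=5) a[fast]=8≠0 swap→a[0]=8 → slow++,fast++
(s=1,f=6) a[fast]=2≠0 swap→a[1]=2 → slow++,fast++
(s=2,f=7) a[fast]=0 → fast++
(s=2,f=8) a[fast]=9≠0 swap→a[2]=9 → slow++,fast++
(s=3,f=9) a[fast]=4≠0 swap→a[3]=4 → slow++,fast++
(s=4,f=10) a[fast]=6≠0 swap→a[4]=6 → slow++,fast++
(s=5,f=11) a[fast]=0 → fast++
(s=5,f=12) a[fast]=6≠0 swap→a[5]=6 → slow++,fast++
(s=6,f=13) a[fast]=0 → fast++
(s=6,f=14) a[fast]=0 → fast++
(s=6,f=15) a[fast]=0 → fast++
(s=6,f=16) a[fast]=0 → fast++
(s=6,f=17) a[fast]=0 → fast++

[8, 2, 9, 4, 6, 6, 0, 0, 0, 0, 0, 0, 0, 0, 0, 0, 0, 0]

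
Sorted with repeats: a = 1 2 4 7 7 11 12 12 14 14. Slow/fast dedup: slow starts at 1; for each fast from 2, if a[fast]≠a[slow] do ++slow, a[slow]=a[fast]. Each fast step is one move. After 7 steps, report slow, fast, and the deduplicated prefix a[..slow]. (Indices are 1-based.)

(s=1,f=2) a[fast]=2≠a[slow]=1 write a[2]=2 → slow++,fast++
(s=2,f=3) a[fast]=4≠a[slow]=2 write a[3]=4 → slow++,fast++
(s=3,f=4) a[fast]=7≠a[slow]=4 write a[4]=7 → slow++,fast++
(s=4,f=5) a[fast]=7=a[slow] dup → fast++
(s=4,f=6) a[fast]=11≠a[slow]=7 write a[5]=11 → slow++,fast++
(s=5,f=7) a[fast]=12≠a[slow]=11 write a[6]=12 → slow++,fast++
(s=6,f=8) a[fast]=12=a[slow] dup → fast++

slow=6, fast=9, prefix=[1, 2, 4, 7, 11, 12]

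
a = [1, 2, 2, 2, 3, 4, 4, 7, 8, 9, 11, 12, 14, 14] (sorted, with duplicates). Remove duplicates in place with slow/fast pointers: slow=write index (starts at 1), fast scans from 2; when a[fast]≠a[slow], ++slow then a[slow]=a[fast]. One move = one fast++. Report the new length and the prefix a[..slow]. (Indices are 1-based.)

(s=1,f=2) a[fast]=2≠a[slow]=1 write a[2]=2 → slow++,fast++
(s=2,f=3) a[fast]=2=a[slow] dup → fast++
(s=2,f=4) a[fast]=2=a[slow] dup → fast++
(s=2,f=5) a[fast]=3≠a[slow]=2 write a[3]=3 → slow++,fast++
(s=3,f=6) a[fast]=4≠a[slow]=3 write a[4]=4 → slow++,fast++
(s=4,f=7) a[fast]=4=a[slow] dup → fast++
(s=4,f=8) a[fast]=7≠a[slow]=4 write a[5]=7 → slow++,fast++
(s=5,f=9) a[fast]=8≠a[slow]=7 write a[6]=8 → slow++,fast++
(s=6,f=10) a[fast]=9≠a[slow]=8 write a[7]=9 → slow++,fast++
(s=7,f=11) a[fast]=11≠a[slow]=9 write a[8]=11 → slow++,fast++
(s=8,f=12) a[fast]=12≠a[slow]=11 write a[9]=12 → slow++,fast++
(s=9,f=13) a[fast]=14≠a[slow]=12 write a[10]=14 → slow++,fast++
(s=10,f=14) a[fast]=14=a[slow] dup → fast++

length 10; prefix = [1, 2, 3, 4, 7, 8, 9, 11, 12, 14]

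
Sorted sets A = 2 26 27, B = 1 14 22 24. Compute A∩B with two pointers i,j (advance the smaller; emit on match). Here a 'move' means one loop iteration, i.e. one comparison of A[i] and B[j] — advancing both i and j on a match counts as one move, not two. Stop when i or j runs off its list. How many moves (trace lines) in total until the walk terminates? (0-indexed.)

[i=0,j=0] 2>1 → j++
[i=0,j=1] 2<14 → i++
[i=1,j=1] 26>14 → j++
[i=1,j=2] 26>22 → j++
[i=1,j=3] 26>24 → j++

5 moves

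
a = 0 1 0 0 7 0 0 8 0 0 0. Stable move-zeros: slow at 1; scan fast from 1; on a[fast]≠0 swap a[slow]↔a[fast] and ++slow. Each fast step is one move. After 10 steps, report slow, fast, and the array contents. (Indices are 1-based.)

slow=1 fast=1: a[fast]=0, fast++
slow=1 fast=2: a[fast]=1≠0 swap→a[1]=1, slow++,fast++
slow=2 fast=3: a[fast]=0, fast++
slow=2 fast=4: a[fast]=0, fast++
slow=2 fast=5: a[fast]=7≠0 swap→a[2]=7, slow++,fast++
slow=3 fast=6: a[fast]=0, fast++
slow=3 fast=7: a[fast]=0, fast++
slow=3 fast=8: a[fast]=8≠0 swap→a[3]=8, slow++,fast++
slow=4 fast=9: a[fast]=0, fast++
slow=4 fast=10: a[fast]=0, fast++

slow=4, fast=11, a=[1, 7, 8, 0, 0, 0, 0, 0, 0, 0, 0]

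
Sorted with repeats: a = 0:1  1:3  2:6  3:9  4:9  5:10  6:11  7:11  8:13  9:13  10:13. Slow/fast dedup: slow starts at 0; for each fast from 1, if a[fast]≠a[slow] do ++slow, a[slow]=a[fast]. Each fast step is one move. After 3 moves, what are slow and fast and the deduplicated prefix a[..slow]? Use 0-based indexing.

slow=3, fast=4, prefix=[1, 3, 6, 9]

(s=0,f=1) a[fast]=3≠a[slow]=1 write a[1]=3 → slow++,fast++
(s=1,f=2) a[fast]=6≠a[slow]=3 write a[2]=6 → slow++,fast++
(s=2,f=3) a[fast]=9≠a[slow]=6 write a[3]=9 → slow++,fast++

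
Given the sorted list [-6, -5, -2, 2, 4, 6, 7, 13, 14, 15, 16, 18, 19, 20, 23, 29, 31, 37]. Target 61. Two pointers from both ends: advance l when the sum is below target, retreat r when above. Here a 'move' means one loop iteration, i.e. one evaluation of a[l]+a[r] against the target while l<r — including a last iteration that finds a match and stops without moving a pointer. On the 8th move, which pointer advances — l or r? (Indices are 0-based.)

l

l=0 r=17: -6+37=31 <61, l++
l=1 r=17: -5+37=32 <61, l++
l=2 r=17: -2+37=35 <61, l++
l=3 r=17: 2+37=39 <61, l++
l=4 r=17: 4+37=41 <61, l++
l=5 r=17: 6+37=43 <61, l++
l=6 r=17: 7+37=44 <61, l++
l=7 r=17: 13+37=50 <61, l++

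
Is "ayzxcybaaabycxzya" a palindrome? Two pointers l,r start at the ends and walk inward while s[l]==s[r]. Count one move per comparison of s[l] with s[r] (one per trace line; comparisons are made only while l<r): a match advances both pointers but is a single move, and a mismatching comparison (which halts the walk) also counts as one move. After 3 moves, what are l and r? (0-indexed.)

l=0 r=16: 'a'=='a', l++,r--
l=1 r=15: 'y'=='y', l++,r--
l=2 r=14: 'z'=='z', l++,r--

l=3, r=13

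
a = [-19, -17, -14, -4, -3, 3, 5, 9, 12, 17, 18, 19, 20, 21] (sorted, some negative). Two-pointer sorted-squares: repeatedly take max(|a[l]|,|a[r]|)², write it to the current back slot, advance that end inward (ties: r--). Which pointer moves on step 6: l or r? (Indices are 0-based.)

[0,13] |-19|<=|21| out[13]=441 → r--
[0,12] |-19|<=|20| out[12]=400 → r--
[0,11] |-19|<=|19| out[11]=361 → r--
[0,10] |-19|>|18| out[10]=361 → l++
[1,10] |-17|<=|18| out[9]=324 → r--
[1,9] |-17|<=|17| out[8]=289 → r--

r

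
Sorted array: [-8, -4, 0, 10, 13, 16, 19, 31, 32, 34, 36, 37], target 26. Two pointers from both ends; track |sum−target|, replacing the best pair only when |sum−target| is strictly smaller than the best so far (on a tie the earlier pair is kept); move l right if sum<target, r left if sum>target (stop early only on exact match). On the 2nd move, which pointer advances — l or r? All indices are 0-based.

r

[0,11] -8+37=29 d=3 * → r--
[0,10] -8+36=28 d=2 * → r--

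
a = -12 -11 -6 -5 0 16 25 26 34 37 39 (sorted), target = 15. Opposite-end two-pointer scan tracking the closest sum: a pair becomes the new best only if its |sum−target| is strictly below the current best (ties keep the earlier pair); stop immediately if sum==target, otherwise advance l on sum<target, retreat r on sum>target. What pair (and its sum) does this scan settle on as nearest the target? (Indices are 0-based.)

pair (-11, 26) with sum 15 (|Δ|=0)

l=0 r=10: -12+39=27 d=12 *, r--
l=0 r=9: -12+37=25 d=10 *, r--
l=0 r=8: -12+34=22 d=7 *, r--
l=0 r=7: -12+26=14 d=1 *, l++
l=1 r=7: -11+26=15 d=0 *, stop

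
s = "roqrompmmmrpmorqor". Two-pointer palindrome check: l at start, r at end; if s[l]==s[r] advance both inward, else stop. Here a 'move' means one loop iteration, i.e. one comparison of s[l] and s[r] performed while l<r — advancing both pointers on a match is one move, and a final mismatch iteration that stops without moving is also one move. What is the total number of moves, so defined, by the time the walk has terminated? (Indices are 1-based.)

l=1 r=18: 'r'=='r', l++,r--
l=2 r=17: 'o'=='o', l++,r--
l=3 r=16: 'q'=='q', l++,r--
l=4 r=15: 'r'=='r', l++,r--
l=5 r=14: 'o'=='o', l++,r--
l=6 r=13: 'm'=='m', l++,r--
l=7 r=12: 'p'=='p', l++,r--
l=8 r=11: 'm'!='r', stop

8 moves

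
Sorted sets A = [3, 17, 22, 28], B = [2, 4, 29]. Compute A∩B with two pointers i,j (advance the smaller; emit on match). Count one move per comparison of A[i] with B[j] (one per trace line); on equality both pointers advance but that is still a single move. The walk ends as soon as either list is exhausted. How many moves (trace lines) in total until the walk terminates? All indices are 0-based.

6 moves

i=0 j=0: 3>2, j++
i=0 j=1: 3<4, i++
i=1 j=1: 17>4, j++
i=1 j=2: 17<29, i++
i=2 j=2: 22<29, i++
i=3 j=2: 28<29, i++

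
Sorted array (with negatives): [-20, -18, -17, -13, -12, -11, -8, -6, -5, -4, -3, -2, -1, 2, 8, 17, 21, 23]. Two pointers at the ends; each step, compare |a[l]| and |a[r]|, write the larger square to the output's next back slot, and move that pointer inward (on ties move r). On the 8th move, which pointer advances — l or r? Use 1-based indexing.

[1,18] |-20|<=|23| out[18]=529 → r--
[1,17] |-20|<=|21| out[17]=441 → r--
[1,16] |-20|>|17| out[16]=400 → l++
[2,16] |-18|>|17| out[15]=324 → l++
[3,16] |-17|<=|17| out[14]=289 → r--
[3,15] |-17|>|8| out[13]=289 → l++
[4,15] |-13|>|8| out[12]=169 → l++
[5,15] |-12|>|8| out[11]=144 → l++

l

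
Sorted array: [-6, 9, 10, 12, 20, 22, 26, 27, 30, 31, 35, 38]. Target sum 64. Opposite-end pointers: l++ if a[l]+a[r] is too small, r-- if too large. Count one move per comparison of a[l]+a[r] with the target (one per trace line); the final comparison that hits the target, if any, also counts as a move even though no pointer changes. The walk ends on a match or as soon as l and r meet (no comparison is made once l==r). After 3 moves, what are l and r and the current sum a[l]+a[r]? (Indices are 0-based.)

l=3, r=11, sum=50

[0,11] -6+38=32 <64 → l++
[1,11] 9+38=47 <64 → l++
[2,11] 10+38=48 <64 → l++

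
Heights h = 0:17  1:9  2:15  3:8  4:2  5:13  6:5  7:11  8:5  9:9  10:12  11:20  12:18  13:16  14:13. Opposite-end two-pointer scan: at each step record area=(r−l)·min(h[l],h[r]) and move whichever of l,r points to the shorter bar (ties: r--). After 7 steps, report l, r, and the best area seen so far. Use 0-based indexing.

l=5, r=12, best area=208

l=0 r=14: min(17,13)*14=182 best=182 *, r--
l=0 r=13: min(17,16)*13=208 best=208 *, r--
l=0 r=12: min(17,18)*12=204 best=208, l++
l=1 r=12: min(9,18)*11=99 best=208, l++
l=2 r=12: min(15,18)*10=150 best=208, l++
l=3 r=12: min(8,18)*9=72 best=208, l++
l=4 r=12: min(2,18)*8=16 best=208, l++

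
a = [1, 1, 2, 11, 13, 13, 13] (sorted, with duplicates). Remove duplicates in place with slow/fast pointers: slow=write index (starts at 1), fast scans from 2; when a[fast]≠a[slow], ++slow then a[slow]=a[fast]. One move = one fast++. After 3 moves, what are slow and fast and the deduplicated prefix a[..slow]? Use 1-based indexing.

slow=1 fast=2: a[fast]=1=a[slow] dup, fast++
slow=1 fast=3: a[fast]=2≠a[slow]=1 write a[2]=2, slow++,fast++
slow=2 fast=4: a[fast]=11≠a[slow]=2 write a[3]=11, slow++,fast++

slow=3, fast=5, prefix=[1, 2, 11]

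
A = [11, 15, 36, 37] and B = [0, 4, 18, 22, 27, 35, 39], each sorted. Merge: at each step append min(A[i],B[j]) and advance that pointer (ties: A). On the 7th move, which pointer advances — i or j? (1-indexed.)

i=1 j=1: A[i]=11>B[j]=0 take 0, j++
i=1 j=2: A[i]=11>B[j]=4 take 4, j++
i=1 j=3: A[i]=11<=B[j]=18 take 11, i++
i=2 j=3: A[i]=15<=B[j]=18 take 15, i++
i=3 j=3: A[i]=36>B[j]=18 take 18, j++
i=3 j=4: A[i]=36>B[j]=22 take 22, j++
i=3 j=5: A[i]=36>B[j]=27 take 27, j++

j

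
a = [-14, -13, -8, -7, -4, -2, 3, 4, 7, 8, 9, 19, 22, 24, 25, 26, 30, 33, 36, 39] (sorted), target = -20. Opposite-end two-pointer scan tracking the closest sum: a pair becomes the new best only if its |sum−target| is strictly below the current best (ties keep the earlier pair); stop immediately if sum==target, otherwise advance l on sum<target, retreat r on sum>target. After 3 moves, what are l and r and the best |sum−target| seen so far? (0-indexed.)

l=0, r=16, best |Δ|=39

l=0 r=19: -14+39=25 d=45 *, r--
l=0 r=18: -14+36=22 d=42 *, r--
l=0 r=17: -14+33=19 d=39 *, r--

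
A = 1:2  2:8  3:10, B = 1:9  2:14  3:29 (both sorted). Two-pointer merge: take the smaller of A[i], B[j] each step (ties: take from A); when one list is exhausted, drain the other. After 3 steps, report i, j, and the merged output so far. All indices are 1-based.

i=3, j=2, merged so far=[2, 8, 9]

[i=1,j=1] A[i]=2<=B[j]=9 take 2 → i++
[i=2,j=1] A[i]=8<=B[j]=9 take 8 → i++
[i=3,j=1] A[i]=10>B[j]=9 take 9 → j++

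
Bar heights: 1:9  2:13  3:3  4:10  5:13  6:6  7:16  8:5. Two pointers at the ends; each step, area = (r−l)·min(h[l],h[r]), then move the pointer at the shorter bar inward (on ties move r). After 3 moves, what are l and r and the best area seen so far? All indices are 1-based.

l=3, r=7, best area=65

[1,8] min(9,5)*7=35 best=35 * → r--
[1,7] min(9,16)*6=54 best=54 * → l++
[2,7] min(13,16)*5=65 best=65 * → l++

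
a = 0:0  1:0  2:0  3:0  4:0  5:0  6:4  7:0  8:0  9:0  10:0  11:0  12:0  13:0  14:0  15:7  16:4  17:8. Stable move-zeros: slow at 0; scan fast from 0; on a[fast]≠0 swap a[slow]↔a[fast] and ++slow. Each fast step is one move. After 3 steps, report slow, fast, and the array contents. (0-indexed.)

slow=0, fast=3, a=[0, 0, 0, 0, 0, 0, 4, 0, 0, 0, 0, 0, 0, 0, 0, 7, 4, 8]

(s=0,f=0) a[fast]=0 → fast++
(s=0,f=1) a[fast]=0 → fast++
(s=0,f=2) a[fast]=0 → fast++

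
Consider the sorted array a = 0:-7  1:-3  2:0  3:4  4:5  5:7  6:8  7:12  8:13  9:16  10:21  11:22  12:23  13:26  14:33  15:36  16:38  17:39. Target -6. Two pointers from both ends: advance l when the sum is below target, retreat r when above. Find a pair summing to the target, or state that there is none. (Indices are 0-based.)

[0,17] -7+39=32 >-6 → r--
[0,16] -7+38=31 >-6 → r--
[0,15] -7+36=29 >-6 → r--
[0,14] -7+33=26 >-6 → r--
[0,13] -7+26=19 >-6 → r--
[0,12] -7+23=16 >-6 → r--
[0,11] -7+22=15 >-6 → r--
[0,10] -7+21=14 >-6 → r--
[0,9] -7+16=9 >-6 → r--
[0,8] -7+13=6 >-6 → r--
[0,7] -7+12=5 >-6 → r--
[0,6] -7+8=1 >-6 → r--
[0,5] -7+7=0 >-6 → r--
[0,4] -7+5=-2 >-6 → r--
[0,3] -7+4=-3 >-6 → r--
[0,2] -7+0=-7 <-6 → l++
[1,2] -3+0=-3 >-6 → r--

no pair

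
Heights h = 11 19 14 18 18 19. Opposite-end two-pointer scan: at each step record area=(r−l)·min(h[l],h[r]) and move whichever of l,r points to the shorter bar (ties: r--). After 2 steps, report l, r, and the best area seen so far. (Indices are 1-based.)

l=1 r=6: min(11,19)*5=55 best=55 *, l++
l=2 r=6: min(19,19)*4=76 best=76 *, r--

l=2, r=5, best area=76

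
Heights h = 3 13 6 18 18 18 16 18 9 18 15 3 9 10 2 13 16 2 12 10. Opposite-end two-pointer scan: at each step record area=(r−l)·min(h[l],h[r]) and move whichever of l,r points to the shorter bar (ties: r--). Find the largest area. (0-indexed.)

max area = 208

[0,19] min(3,10)*19=57 best=57 * → l++
[1,19] min(13,10)*18=180 best=180 * → r--
[1,18] min(13,12)*17=204 best=204 * → r--
[1,17] min(13,2)*16=32 best=204 → r--
[1,16] min(13,16)*15=195 best=204 → l++
[2,16] min(6,16)*14=84 best=204 → l++
[3,16] min(18,16)*13=208 best=208 * → r--
[3,15] min(18,13)*12=156 best=208 → r--
[3,14] min(18,2)*11=22 best=208 → r--
[3,13] min(18,10)*10=100 best=208 → r--
[3,12] min(18,9)*9=81 best=208 → r--
[3,11] min(18,3)*8=24 best=208 → r--
[3,10] min(18,15)*7=105 best=208 → r--
[3,9] min(18,18)*6=108 best=208 → r--
[3,8] min(18,9)*5=45 best=208 → r--
[3,7] min(18,18)*4=72 best=208 → r--
[3,6] min(18,16)*3=48 best=208 → r--
[3,5] min(18,18)*2=36 best=208 → r--
[3,4] min(18,18)*1=18 best=208 → r--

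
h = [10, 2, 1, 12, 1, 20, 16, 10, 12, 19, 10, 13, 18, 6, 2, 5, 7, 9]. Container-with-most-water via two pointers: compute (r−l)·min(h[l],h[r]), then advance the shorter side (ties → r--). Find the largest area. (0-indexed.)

[0,17] min(10,9)*17=153 best=153 * → r--
[0,16] min(10,7)*16=112 best=153 → r--
[0,15] min(10,5)*15=75 best=153 → r--
[0,14] min(10,2)*14=28 best=153 → r--
[0,13] min(10,6)*13=78 best=153 → r--
[0,12] min(10,18)*12=120 best=153 → l++
[1,12] min(2,18)*11=22 best=153 → l++
[2,12] min(1,18)*10=10 best=153 → l++
[3,12] min(12,18)*9=108 best=153 → l++
[4,12] min(1,18)*8=8 best=153 → l++
[5,12] min(20,18)*7=126 best=153 → r--
[5,11] min(20,13)*6=78 best=153 → r--
[5,10] min(20,10)*5=50 best=153 → r--
[5,9] min(20,19)*4=76 best=153 → r--
[5,8] min(20,12)*3=36 best=153 → r--
[5,7] min(20,10)*2=20 best=153 → r--
[5,6] min(20,16)*1=16 best=153 → r--

max area = 153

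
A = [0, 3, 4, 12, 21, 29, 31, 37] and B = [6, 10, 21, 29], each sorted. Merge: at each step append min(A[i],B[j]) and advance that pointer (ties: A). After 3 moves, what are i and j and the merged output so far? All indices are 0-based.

i=3, j=0, merged so far=[0, 3, 4]

i=0 j=0: A[i]=0<=B[j]=6 take 0, i++
i=1 j=0: A[i]=3<=B[j]=6 take 3, i++
i=2 j=0: A[i]=4<=B[j]=6 take 4, i++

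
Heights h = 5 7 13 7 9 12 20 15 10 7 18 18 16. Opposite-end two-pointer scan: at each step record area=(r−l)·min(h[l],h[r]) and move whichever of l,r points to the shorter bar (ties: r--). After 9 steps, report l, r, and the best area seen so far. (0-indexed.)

[0,12] min(5,16)*12=60 best=60 * → l++
[1,12] min(7,16)*11=77 best=77 * → l++
[2,12] min(13,16)*10=130 best=130 * → l++
[3,12] min(7,16)*9=63 best=130 → l++
[4,12] min(9,16)*8=72 best=130 → l++
[5,12] min(12,16)*7=84 best=130 → l++
[6,12] min(20,16)*6=96 best=130 → r--
[6,11] min(20,18)*5=90 best=130 → r--
[6,10] min(20,18)*4=72 best=130 → r--

l=6, r=9, best area=130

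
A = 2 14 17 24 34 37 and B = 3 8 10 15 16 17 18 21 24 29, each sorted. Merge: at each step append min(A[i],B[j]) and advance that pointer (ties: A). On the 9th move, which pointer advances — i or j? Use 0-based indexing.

i=0 j=0: A[i]=2<=B[j]=3 take 2, i++
i=1 j=0: A[i]=14>B[j]=3 take 3, j++
i=1 j=1: A[i]=14>B[j]=8 take 8, j++
i=1 j=2: A[i]=14>B[j]=10 take 10, j++
i=1 j=3: A[i]=14<=B[j]=15 take 14, i++
i=2 j=3: A[i]=17>B[j]=15 take 15, j++
i=2 j=4: A[i]=17>B[j]=16 take 16, j++
i=2 j=5: A[i]=17<=B[j]=17 take 17, i++
i=3 j=5: A[i]=24>B[j]=17 take 17, j++

j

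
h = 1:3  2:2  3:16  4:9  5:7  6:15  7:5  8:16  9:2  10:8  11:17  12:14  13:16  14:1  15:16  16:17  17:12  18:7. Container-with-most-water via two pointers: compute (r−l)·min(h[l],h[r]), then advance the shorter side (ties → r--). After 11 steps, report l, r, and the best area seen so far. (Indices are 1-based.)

[1,18] min(3,7)*17=51 best=51 * → l++
[2,18] min(2,7)*16=32 best=51 → l++
[3,18] min(16,7)*15=105 best=105 * → r--
[3,17] min(16,12)*14=168 best=168 * → r--
[3,16] min(16,17)*13=208 best=208 * → l++
[4,16] min(9,17)*12=108 best=208 → l++
[5,16] min(7,17)*11=77 best=208 → l++
[6,16] min(15,17)*10=150 best=208 → l++
[7,16] min(5,17)*9=45 best=208 → l++
[8,16] min(16,17)*8=128 best=208 → l++
[9,16] min(2,17)*7=14 best=208 → l++

l=10, r=16, best area=208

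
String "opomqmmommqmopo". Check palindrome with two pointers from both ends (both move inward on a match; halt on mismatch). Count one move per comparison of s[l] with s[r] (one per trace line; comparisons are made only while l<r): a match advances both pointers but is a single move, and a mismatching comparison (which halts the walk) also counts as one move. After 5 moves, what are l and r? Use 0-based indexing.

l=5, r=9

l=0 r=14: 'o'=='o', l++,r--
l=1 r=13: 'p'=='p', l++,r--
l=2 r=12: 'o'=='o', l++,r--
l=3 r=11: 'm'=='m', l++,r--
l=4 r=10: 'q'=='q', l++,r--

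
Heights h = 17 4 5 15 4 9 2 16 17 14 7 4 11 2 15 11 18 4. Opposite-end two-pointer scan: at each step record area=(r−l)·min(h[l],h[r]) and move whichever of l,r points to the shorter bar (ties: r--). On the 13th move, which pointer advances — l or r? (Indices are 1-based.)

[1,18] min(17,4)*17=68 best=68 * → r--
[1,17] min(17,18)*16=272 best=272 * → l++
[2,17] min(4,18)*15=60 best=272 → l++
[3,17] min(5,18)*14=70 best=272 → l++
[4,17] min(15,18)*13=195 best=272 → l++
[5,17] min(4,18)*12=48 best=272 → l++
[6,17] min(9,18)*11=99 best=272 → l++
[7,17] min(2,18)*10=20 best=272 → l++
[8,17] min(16,18)*9=144 best=272 → l++
[9,17] min(17,18)*8=136 best=272 → l++
[10,17] min(14,18)*7=98 best=272 → l++
[11,17] min(7,18)*6=42 best=272 → l++
[12,17] min(4,18)*5=20 best=272 → l++

l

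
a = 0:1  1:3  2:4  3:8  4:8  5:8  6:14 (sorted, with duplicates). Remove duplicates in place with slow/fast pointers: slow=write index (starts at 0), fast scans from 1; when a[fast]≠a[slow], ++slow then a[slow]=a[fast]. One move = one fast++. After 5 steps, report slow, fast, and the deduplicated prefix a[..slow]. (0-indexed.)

(s=0,f=1) a[fast]=3≠a[slow]=1 write a[1]=3 → slow++,fast++
(s=1,f=2) a[fast]=4≠a[slow]=3 write a[2]=4 → slow++,fast++
(s=2,f=3) a[fast]=8≠a[slow]=4 write a[3]=8 → slow++,fast++
(s=3,f=4) a[fast]=8=a[slow] dup → fast++
(s=3,f=5) a[fast]=8=a[slow] dup → fast++

slow=3, fast=6, prefix=[1, 3, 4, 8]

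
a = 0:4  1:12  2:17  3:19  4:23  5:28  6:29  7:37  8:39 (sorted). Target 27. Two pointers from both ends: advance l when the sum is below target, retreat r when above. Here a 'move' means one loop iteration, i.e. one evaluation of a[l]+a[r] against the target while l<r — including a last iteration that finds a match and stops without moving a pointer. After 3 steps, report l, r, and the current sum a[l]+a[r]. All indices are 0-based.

l=0, r=5, sum=32

l=0 r=8: 4+39=43 >27, r--
l=0 r=7: 4+37=41 >27, r--
l=0 r=6: 4+29=33 >27, r--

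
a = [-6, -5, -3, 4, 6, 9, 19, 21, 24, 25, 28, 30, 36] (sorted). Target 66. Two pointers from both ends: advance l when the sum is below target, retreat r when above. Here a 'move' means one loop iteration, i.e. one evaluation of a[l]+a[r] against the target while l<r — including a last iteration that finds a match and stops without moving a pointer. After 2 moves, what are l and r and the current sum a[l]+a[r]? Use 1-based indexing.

[1,13] -6+36=30 <66 → l++
[2,13] -5+36=31 <66 → l++

l=3, r=13, sum=33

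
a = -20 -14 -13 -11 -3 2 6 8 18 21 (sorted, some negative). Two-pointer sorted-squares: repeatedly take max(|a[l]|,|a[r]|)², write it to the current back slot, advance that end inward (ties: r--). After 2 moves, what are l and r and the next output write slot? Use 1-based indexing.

l=2, r=9, next write slot=8

[1,10] |-20|<=|21| out[10]=441 → r--
[1,9] |-20|>|18| out[9]=400 → l++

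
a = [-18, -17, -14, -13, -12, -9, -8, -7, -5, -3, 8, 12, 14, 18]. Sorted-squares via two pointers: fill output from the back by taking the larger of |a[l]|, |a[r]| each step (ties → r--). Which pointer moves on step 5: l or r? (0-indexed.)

l

[0,13] |-18|<=|18| out[13]=324 → r--
[0,12] |-18|>|14| out[12]=324 → l++
[1,12] |-17|>|14| out[11]=289 → l++
[2,12] |-14|<=|14| out[10]=196 → r--
[2,11] |-14|>|12| out[9]=196 → l++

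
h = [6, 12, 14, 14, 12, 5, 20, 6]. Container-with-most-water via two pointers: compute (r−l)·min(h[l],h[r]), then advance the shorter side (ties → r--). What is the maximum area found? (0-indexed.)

[0,7] min(6,6)*7=42 best=42 * → r--
[0,6] min(6,20)*6=36 best=42 → l++
[1,6] min(12,20)*5=60 best=60 * → l++
[2,6] min(14,20)*4=56 best=60 → l++
[3,6] min(14,20)*3=42 best=60 → l++
[4,6] min(12,20)*2=24 best=60 → l++
[5,6] min(5,20)*1=5 best=60 → l++

max area = 60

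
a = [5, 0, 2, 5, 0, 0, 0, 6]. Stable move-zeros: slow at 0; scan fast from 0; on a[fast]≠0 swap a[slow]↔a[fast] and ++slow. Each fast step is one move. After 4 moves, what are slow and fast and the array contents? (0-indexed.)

(s=0,f=0) a[fast]=5≠0 swap→a[0]=5 → slow++,fast++
(s=1,f=1) a[fast]=0 → fast++
(s=1,f=2) a[fast]=2≠0 swap→a[1]=2 → slow++,fast++
(s=2,f=3) a[fast]=5≠0 swap→a[2]=5 → slow++,fast++

slow=3, fast=4, a=[5, 2, 5, 0, 0, 0, 0, 6]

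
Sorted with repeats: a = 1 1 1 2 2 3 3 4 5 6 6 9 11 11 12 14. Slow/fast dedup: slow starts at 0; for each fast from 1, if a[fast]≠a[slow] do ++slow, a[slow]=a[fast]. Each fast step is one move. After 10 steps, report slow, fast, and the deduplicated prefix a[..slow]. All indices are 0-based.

slow=5, fast=11, prefix=[1, 2, 3, 4, 5, 6]

slow=0 fast=1: a[fast]=1=a[slow] dup, fast++
slow=0 fast=2: a[fast]=1=a[slow] dup, fast++
slow=0 fast=3: a[fast]=2≠a[slow]=1 write a[1]=2, slow++,fast++
slow=1 fast=4: a[fast]=2=a[slow] dup, fast++
slow=1 fast=5: a[fast]=3≠a[slow]=2 write a[2]=3, slow++,fast++
slow=2 fast=6: a[fast]=3=a[slow] dup, fast++
slow=2 fast=7: a[fast]=4≠a[slow]=3 write a[3]=4, slow++,fast++
slow=3 fast=8: a[fast]=5≠a[slow]=4 write a[4]=5, slow++,fast++
slow=4 fast=9: a[fast]=6≠a[slow]=5 write a[5]=6, slow++,fast++
slow=5 fast=10: a[fast]=6=a[slow] dup, fast++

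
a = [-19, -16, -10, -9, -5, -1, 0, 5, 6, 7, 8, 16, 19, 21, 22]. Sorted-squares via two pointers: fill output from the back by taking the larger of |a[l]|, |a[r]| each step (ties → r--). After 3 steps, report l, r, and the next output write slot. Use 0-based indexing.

l=0, r=11, next write slot=11

[0,14] |-19|<=|22| out[14]=484 → r--
[0,13] |-19|<=|21| out[13]=441 → r--
[0,12] |-19|<=|19| out[12]=361 → r--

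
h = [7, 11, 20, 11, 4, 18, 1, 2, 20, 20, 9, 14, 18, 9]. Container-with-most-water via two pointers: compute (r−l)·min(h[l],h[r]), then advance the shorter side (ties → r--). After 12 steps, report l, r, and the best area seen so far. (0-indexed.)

l=2, r=3, best area=180

[0,13] min(7,9)*13=91 best=91 * → l++
[1,13] min(11,9)*12=108 best=108 * → r--
[1,12] min(11,18)*11=121 best=121 * → l++
[2,12] min(20,18)*10=180 best=180 * → r--
[2,11] min(20,14)*9=126 best=180 → r--
[2,10] min(20,9)*8=72 best=180 → r--
[2,9] min(20,20)*7=140 best=180 → r--
[2,8] min(20,20)*6=120 best=180 → r--
[2,7] min(20,2)*5=10 best=180 → r--
[2,6] min(20,1)*4=4 best=180 → r--
[2,5] min(20,18)*3=54 best=180 → r--
[2,4] min(20,4)*2=8 best=180 → r--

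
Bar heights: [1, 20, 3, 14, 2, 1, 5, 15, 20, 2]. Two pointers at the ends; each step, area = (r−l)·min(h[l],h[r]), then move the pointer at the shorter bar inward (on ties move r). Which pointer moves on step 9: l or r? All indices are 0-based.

[0,9] min(1,2)*9=9 best=9 * → l++
[1,9] min(20,2)*8=16 best=16 * → r--
[1,8] min(20,20)*7=140 best=140 * → r--
[1,7] min(20,15)*6=90 best=140 → r--
[1,6] min(20,5)*5=25 best=140 → r--
[1,5] min(20,1)*4=4 best=140 → r--
[1,4] min(20,2)*3=6 best=140 → r--
[1,3] min(20,14)*2=28 best=140 → r--
[1,2] min(20,3)*1=3 best=140 → r--

r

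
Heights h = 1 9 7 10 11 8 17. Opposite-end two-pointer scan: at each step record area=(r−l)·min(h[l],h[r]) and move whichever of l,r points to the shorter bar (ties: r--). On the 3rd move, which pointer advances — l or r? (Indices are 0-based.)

[0,6] min(1,17)*6=6 best=6 * → l++
[1,6] min(9,17)*5=45 best=45 * → l++
[2,6] min(7,17)*4=28 best=45 → l++

l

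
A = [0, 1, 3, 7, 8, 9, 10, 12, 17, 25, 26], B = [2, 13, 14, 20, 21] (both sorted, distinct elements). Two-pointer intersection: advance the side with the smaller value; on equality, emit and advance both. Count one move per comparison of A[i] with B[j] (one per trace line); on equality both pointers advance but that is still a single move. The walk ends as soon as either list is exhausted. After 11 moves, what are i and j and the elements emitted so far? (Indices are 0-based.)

[i=0,j=0] 0<2 → i++
[i=1,j=0] 1<2 → i++
[i=2,j=0] 3>2 → j++
[i=2,j=1] 3<13 → i++
[i=3,j=1] 7<13 → i++
[i=4,j=1] 8<13 → i++
[i=5,j=1] 9<13 → i++
[i=6,j=1] 10<13 → i++
[i=7,j=1] 12<13 → i++
[i=8,j=1] 17>13 → j++
[i=8,j=2] 17>14 → j++

i=8, j=3, emitted=[]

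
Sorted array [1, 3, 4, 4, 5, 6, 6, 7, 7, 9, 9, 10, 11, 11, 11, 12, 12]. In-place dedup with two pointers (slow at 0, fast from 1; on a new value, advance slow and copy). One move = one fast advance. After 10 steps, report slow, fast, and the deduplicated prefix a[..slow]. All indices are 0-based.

slow=6, fast=11, prefix=[1, 3, 4, 5, 6, 7, 9]

slow=0 fast=1: a[fast]=3≠a[slow]=1 write a[1]=3, slow++,fast++
slow=1 fast=2: a[fast]=4≠a[slow]=3 write a[2]=4, slow++,fast++
slow=2 fast=3: a[fast]=4=a[slow] dup, fast++
slow=2 fast=4: a[fast]=5≠a[slow]=4 write a[3]=5, slow++,fast++
slow=3 fast=5: a[fast]=6≠a[slow]=5 write a[4]=6, slow++,fast++
slow=4 fast=6: a[fast]=6=a[slow] dup, fast++
slow=4 fast=7: a[fast]=7≠a[slow]=6 write a[5]=7, slow++,fast++
slow=5 fast=8: a[fast]=7=a[slow] dup, fast++
slow=5 fast=9: a[fast]=9≠a[slow]=7 write a[6]=9, slow++,fast++
slow=6 fast=10: a[fast]=9=a[slow] dup, fast++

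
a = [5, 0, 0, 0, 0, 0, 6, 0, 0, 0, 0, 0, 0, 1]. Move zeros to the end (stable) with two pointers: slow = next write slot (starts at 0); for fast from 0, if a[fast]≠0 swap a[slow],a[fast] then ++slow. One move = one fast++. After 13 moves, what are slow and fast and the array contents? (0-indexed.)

slow=0 fast=0: a[fast]=5≠0 swap→a[0]=5, slow++,fast++
slow=1 fast=1: a[fast]=0, fast++
slow=1 fast=2: a[fast]=0, fast++
slow=1 fast=3: a[fast]=0, fast++
slow=1 fast=4: a[fast]=0, fast++
slow=1 fast=5: a[fast]=0, fast++
slow=1 fast=6: a[fast]=6≠0 swap→a[1]=6, slow++,fast++
slow=2 fast=7: a[fast]=0, fast++
slow=2 fast=8: a[fast]=0, fast++
slow=2 fast=9: a[fast]=0, fast++
slow=2 fast=10: a[fast]=0, fast++
slow=2 fast=11: a[fast]=0, fast++
slow=2 fast=12: a[fast]=0, fast++

slow=2, fast=13, a=[5, 6, 0, 0, 0, 0, 0, 0, 0, 0, 0, 0, 0, 1]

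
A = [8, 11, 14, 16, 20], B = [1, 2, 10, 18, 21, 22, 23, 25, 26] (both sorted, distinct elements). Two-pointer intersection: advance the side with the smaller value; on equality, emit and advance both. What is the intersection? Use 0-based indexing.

[i=0,j=0] 8>1 → j++
[i=0,j=1] 8>2 → j++
[i=0,j=2] 8<10 → i++
[i=1,j=2] 11>10 → j++
[i=1,j=3] 11<18 → i++
[i=2,j=3] 14<18 → i++
[i=3,j=3] 16<18 → i++
[i=4,j=3] 20>18 → j++
[i=4,j=4] 20<21 → i++

intersection = []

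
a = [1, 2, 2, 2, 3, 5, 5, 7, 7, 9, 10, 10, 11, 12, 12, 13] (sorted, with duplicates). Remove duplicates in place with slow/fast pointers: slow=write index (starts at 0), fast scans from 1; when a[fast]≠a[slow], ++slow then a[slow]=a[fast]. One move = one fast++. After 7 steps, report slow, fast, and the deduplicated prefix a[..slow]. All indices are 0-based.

slow=4, fast=8, prefix=[1, 2, 3, 5, 7]

slow=0 fast=1: a[fast]=2≠a[slow]=1 write a[1]=2, slow++,fast++
slow=1 fast=2: a[fast]=2=a[slow] dup, fast++
slow=1 fast=3: a[fast]=2=a[slow] dup, fast++
slow=1 fast=4: a[fast]=3≠a[slow]=2 write a[2]=3, slow++,fast++
slow=2 fast=5: a[fast]=5≠a[slow]=3 write a[3]=5, slow++,fast++
slow=3 fast=6: a[fast]=5=a[slow] dup, fast++
slow=3 fast=7: a[fast]=7≠a[slow]=5 write a[4]=7, slow++,fast++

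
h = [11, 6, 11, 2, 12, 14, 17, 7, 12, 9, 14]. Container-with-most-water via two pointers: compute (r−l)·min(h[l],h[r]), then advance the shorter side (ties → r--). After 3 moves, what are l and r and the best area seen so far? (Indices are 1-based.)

[1,11] min(11,14)*10=110 best=110 * → l++
[2,11] min(6,14)*9=54 best=110 → l++
[3,11] min(11,14)*8=88 best=110 → l++

l=4, r=11, best area=110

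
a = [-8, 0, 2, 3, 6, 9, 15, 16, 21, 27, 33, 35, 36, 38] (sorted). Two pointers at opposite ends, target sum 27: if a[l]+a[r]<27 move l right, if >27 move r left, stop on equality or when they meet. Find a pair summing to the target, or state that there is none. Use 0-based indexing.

(-8, 35)

[0,13] -8+38=30 >27 → r--
[0,12] -8+36=28 >27 → r--
[0,11] -8+35=27 → found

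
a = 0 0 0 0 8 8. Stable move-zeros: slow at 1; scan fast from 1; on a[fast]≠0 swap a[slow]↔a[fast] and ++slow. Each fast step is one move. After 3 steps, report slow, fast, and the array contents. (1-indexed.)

slow=1, fast=4, a=[0, 0, 0, 0, 8, 8]

slow=1 fast=1: a[fast]=0, fast++
slow=1 fast=2: a[fast]=0, fast++
slow=1 fast=3: a[fast]=0, fast++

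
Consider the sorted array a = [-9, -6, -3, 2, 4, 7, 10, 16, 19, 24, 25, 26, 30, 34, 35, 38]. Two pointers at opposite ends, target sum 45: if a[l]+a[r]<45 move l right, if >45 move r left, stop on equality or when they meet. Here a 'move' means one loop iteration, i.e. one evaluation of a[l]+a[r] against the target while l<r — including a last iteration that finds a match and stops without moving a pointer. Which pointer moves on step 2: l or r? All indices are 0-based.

l

[0,15] -9+38=29 <45 → l++
[1,15] -6+38=32 <45 → l++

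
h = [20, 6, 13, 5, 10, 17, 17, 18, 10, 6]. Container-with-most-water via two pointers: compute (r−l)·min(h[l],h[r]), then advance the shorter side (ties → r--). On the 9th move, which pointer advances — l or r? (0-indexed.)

l=0 r=9: min(20,6)*9=54 best=54 *, r--
l=0 r=8: min(20,10)*8=80 best=80 *, r--
l=0 r=7: min(20,18)*7=126 best=126 *, r--
l=0 r=6: min(20,17)*6=102 best=126, r--
l=0 r=5: min(20,17)*5=85 best=126, r--
l=0 r=4: min(20,10)*4=40 best=126, r--
l=0 r=3: min(20,5)*3=15 best=126, r--
l=0 r=2: min(20,13)*2=26 best=126, r--
l=0 r=1: min(20,6)*1=6 best=126, r--

r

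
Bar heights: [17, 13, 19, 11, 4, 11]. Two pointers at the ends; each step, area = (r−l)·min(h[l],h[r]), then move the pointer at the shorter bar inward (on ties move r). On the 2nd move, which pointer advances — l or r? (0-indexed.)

r

[0,5] min(17,11)*5=55 best=55 * → r--
[0,4] min(17,4)*4=16 best=55 → r--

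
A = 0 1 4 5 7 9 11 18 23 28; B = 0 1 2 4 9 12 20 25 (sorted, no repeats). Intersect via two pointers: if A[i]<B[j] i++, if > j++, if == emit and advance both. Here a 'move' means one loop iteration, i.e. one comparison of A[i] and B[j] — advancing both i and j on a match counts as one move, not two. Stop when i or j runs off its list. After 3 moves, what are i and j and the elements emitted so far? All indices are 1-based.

[i=1,j=1] 0==0 emit → i++,j++
[i=2,j=2] 1==1 emit → i++,j++
[i=3,j=3] 4>2 → j++

i=3, j=4, emitted=[0, 1]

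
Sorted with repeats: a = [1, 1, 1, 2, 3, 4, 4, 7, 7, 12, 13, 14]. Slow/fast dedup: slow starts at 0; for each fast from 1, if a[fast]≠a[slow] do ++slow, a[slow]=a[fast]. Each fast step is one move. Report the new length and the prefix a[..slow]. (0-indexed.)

length 8; prefix = [1, 2, 3, 4, 7, 12, 13, 14]

(s=0,f=1) a[fast]=1=a[slow] dup → fast++
(s=0,f=2) a[fast]=1=a[slow] dup → fast++
(s=0,f=3) a[fast]=2≠a[slow]=1 write a[1]=2 → slow++,fast++
(s=1,f=4) a[fast]=3≠a[slow]=2 write a[2]=3 → slow++,fast++
(s=2,f=5) a[fast]=4≠a[slow]=3 write a[3]=4 → slow++,fast++
(s=3,f=6) a[fast]=4=a[slow] dup → fast++
(s=3,f=7) a[fast]=7≠a[slow]=4 write a[4]=7 → slow++,fast++
(s=4,f=8) a[fast]=7=a[slow] dup → fast++
(s=4,f=9) a[fast]=12≠a[slow]=7 write a[5]=12 → slow++,fast++
(s=5,f=10) a[fast]=13≠a[slow]=12 write a[6]=13 → slow++,fast++
(s=6,f=11) a[fast]=14≠a[slow]=13 write a[7]=14 → slow++,fast++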